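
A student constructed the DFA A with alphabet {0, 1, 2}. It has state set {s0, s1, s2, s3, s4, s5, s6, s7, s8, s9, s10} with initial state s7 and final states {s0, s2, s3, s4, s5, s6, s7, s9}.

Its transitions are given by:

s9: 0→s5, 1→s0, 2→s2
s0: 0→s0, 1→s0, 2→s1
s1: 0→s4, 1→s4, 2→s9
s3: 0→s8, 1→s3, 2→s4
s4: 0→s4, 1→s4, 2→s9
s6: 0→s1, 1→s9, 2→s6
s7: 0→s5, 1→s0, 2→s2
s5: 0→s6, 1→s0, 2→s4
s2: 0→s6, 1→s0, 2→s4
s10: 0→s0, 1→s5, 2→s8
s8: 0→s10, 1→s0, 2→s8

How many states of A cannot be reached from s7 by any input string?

3

BFS from s7 reaches {s0, s1, s2, s4, s5, s6, s7, s9}; the 3 state(s) s3, s8, s10 are never visited.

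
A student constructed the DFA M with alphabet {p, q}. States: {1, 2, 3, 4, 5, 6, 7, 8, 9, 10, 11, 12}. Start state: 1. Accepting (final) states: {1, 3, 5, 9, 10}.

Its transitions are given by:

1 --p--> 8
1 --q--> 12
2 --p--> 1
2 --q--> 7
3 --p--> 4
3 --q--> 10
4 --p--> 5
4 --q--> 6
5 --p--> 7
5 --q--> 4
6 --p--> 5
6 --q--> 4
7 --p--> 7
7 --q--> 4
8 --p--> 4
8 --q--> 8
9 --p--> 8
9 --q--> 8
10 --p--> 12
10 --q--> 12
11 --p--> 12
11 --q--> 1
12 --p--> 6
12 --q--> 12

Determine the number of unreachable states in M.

5

Starting at 1 and following transitions, the reachable set is {1, 4, 5, 6, 7, 8, 12}. That leaves 2, 3, 9, 10, 11 unreachable — 5 in total.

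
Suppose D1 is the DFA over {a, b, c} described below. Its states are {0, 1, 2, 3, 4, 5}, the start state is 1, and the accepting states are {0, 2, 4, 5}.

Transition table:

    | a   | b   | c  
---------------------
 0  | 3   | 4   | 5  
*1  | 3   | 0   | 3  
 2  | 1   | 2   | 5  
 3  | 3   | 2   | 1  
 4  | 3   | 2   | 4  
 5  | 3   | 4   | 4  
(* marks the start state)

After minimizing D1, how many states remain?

2

P0 = {0,2,4,5} | {1,3}.
The partition is now stable with 2 blocks: {0,2,4,5} | {1,3}.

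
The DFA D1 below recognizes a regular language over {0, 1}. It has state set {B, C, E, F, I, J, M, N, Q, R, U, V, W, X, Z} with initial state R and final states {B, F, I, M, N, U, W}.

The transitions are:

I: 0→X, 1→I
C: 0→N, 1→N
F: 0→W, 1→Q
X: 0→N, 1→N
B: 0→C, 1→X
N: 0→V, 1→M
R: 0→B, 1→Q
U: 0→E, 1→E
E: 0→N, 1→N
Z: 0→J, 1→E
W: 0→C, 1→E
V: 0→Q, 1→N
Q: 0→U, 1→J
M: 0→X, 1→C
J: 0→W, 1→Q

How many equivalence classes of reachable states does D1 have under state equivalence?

5

Reachable states from the start: {B,C,E,J,M,N,Q,R,U,V,W,X}. Unreachable: {F,I,Z} — drop them.
Initial partition by acceptance: {B,M,N,U,W} | {C,E,J,Q,R,V,X}.
On input 1, block {B,M,N,U,W} splits into {B,M,U,W} and {N}.
Split {C,E,J,Q,R,V,X} by δ(·,0) → {C,E,X} and {J,Q,R} and {V}.
Stable partition: {B,M,U,W} | {C,E,X} | {N} | {J,Q,R} | {V} — 5 equivalence classes.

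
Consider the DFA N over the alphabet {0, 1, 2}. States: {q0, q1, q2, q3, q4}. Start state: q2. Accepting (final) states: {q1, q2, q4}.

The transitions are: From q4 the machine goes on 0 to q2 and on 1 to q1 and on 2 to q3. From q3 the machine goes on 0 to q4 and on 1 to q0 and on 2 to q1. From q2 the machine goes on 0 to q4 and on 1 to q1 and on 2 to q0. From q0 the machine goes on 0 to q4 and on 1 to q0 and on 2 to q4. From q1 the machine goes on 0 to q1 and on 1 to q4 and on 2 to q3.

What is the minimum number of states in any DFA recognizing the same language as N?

2

All states are reachable from the start state.
P0 = {q1,q2,q4} | {q0,q3}.
No further refinement is possible. Final partition (2 blocks): {q1,q2,q4} | {q0,q3}.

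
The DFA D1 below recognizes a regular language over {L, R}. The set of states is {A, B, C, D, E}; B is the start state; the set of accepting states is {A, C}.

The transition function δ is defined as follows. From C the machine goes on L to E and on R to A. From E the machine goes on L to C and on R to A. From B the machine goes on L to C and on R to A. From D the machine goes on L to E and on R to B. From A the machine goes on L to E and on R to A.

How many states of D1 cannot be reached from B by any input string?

No path from B leads to D; the other 4 states are all reachable.

1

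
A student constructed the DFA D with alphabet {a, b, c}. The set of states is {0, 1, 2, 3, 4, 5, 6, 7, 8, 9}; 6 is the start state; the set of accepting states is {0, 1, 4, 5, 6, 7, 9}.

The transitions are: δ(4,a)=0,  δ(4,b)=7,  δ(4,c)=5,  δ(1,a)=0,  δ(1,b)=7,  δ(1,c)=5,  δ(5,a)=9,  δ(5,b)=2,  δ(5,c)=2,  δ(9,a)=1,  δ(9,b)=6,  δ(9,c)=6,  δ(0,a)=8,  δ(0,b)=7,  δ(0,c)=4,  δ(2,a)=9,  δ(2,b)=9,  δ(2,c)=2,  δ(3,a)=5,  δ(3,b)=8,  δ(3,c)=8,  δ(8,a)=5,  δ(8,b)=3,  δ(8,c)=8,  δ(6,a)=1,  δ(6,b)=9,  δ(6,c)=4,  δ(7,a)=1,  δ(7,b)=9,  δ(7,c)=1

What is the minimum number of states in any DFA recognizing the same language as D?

All states are reachable from the start state.
Initial partition by acceptance: {0,1,4,5,6,7,9} | {2,3,8}.
Split {0,1,4,5,6,7,9} by δ(·,a) → {1,4,5,6,7,9} and {0}.
On input a, block {1,4,5,6,7,9} splits into {5,6,7,9} and {1,4}.
Split {5,6,7,9} by δ(·,a) → {6,7,9} and {5}.
Refine {6,7,9} on symbol c: members go to different blocks, giving {6,7} and {9}.
Split {2,3,8} by δ(·,a) → {3,8} and {2}.
No further refinement is possible. Final partition (7 blocks): {6,7} | {3,8} | {0} | {1,4} | {5} | {9} | {2}.

7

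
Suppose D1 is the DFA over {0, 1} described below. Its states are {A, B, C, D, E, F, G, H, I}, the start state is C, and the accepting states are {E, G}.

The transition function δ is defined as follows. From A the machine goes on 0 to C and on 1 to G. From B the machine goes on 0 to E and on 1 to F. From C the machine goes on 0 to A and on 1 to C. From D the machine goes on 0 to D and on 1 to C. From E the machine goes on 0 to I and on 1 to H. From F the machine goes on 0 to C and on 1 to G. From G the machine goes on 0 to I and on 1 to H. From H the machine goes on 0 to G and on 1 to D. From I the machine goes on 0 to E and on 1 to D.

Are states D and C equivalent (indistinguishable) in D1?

No

States {B,F} cannot be reached from the start state, so discard them.
Start with accepting vs non-accepting: {E,G} | {A,C,D,H,I}.
Refine {A,C,D,H,I} on symbol 0: members go to different blocks, giving {A,C,D} and {H,I}.
On input 1, block {A,C,D} splits into {C,D} and {A}.
On input 0, block {C,D} splits into {C} and {D}.
The partition is now stable with 5 blocks: {E,G} | {C} | {H,I} | {A} | {D}.
D and C end up in different blocks, so they are distinguishable. For instance, the string '01' is accepted from only C.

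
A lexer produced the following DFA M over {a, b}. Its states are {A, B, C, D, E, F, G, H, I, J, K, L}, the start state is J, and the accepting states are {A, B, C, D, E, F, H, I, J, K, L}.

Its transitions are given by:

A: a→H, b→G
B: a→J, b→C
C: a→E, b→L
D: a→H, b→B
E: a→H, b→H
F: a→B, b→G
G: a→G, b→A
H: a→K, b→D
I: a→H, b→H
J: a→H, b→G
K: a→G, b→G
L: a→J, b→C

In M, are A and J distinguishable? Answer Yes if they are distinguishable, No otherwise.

No

Reachable states from the start: {A,B,C,D,E,G,H,J,K,L}. Unreachable: {F,I} — drop them.
P0 = {A,B,C,D,E,H,J,K,L} | {G}.
Refine {A,B,C,D,E,H,J,K,L} on symbol a: members go to different blocks, giving {A,B,C,D,E,H,J,L} and {K}.
Split {A,B,C,D,E,H,J,L} by δ(·,a) → {A,B,C,D,E,J,L} and {H}.
Refine {A,B,C,D,E,J,L} on symbol a: members go to different blocks, giving {A,D,E,J} and {B,C,L}.
Refine {A,D,E,J} on symbol b: members go to different blocks, giving {A,J} and {D} and {E}.
Refine {B,C,L} on symbol a: members go to different blocks, giving {B,L} and {C}.
Stable partition: {A,J} | {G} | {K} | {H} | {B,L} | {D} | {E} | {C} — 8 equivalence classes.
A and J lie in the same block of the stable partition, so they are equivalent — no string distinguishes them.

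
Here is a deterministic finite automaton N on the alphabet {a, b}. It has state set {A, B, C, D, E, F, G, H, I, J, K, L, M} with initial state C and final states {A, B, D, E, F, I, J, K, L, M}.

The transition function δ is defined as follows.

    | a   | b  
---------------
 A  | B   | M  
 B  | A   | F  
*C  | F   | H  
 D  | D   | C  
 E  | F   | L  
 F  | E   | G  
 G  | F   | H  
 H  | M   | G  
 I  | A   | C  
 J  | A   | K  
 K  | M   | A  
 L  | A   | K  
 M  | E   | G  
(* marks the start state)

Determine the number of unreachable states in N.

Starting at C and following transitions, the reachable set is {A, B, C, E, F, G, H, K, L, M}. That leaves D, I, J unreachable — 3 in total.

3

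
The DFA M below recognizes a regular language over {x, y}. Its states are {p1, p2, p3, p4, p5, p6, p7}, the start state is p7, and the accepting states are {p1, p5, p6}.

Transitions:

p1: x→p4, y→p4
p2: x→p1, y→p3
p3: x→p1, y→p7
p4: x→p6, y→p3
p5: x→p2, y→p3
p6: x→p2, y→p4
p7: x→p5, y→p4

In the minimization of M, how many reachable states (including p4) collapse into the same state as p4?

Every state is reachable, so we keep all 7.
Initial partition by acceptance: {p1,p5,p6} | {p2,p3,p4,p7}.
No further refinement is possible. Final partition (2 blocks): {p1,p5,p6} | {p2,p3,p4,p7}.
The equivalence class containing p4 is {p2,p3,p4,p7}, of size 4.

4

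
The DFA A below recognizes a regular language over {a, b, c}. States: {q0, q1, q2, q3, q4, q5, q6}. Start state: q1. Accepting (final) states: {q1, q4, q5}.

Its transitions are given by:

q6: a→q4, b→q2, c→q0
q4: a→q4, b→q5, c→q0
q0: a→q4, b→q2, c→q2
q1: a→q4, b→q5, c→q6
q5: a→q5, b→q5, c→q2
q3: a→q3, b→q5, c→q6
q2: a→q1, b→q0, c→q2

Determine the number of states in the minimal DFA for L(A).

First remove the unreachable states {q3}; 6 states remain.
Start with accepting vs non-accepting: {q1,q4,q5} | {q0,q2,q6}.
Stable partition: {q1,q4,q5} | {q0,q2,q6} — 2 equivalence classes.

2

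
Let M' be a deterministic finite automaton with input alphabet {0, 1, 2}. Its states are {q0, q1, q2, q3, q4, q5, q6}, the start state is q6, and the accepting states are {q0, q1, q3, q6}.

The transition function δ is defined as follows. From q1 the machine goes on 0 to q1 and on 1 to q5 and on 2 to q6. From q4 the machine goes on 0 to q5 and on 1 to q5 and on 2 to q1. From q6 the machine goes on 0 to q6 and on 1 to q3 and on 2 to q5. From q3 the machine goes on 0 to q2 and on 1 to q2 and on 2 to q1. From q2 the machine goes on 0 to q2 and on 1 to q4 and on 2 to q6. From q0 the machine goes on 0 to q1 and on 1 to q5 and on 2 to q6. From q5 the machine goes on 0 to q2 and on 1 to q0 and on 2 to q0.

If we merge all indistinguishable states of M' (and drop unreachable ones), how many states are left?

P0 = {q0,q1,q3,q6} | {q2,q4,q5}.
Refine {q0,q1,q3,q6} on symbol 0: members go to different blocks, giving {q0,q1,q6} and {q3}.
On input 1, block {q0,q1,q6} splits into {q0,q1} and {q6}.
Refine {q2,q4,q5} on symbol 1: members go to different blocks, giving {q2,q4} and {q5}.
Split {q2,q4} by δ(·,0) → {q2} and {q4}.
The partition is now stable with 6 blocks: {q0,q1} | {q2} | {q3} | {q6} | {q5} | {q4}.

6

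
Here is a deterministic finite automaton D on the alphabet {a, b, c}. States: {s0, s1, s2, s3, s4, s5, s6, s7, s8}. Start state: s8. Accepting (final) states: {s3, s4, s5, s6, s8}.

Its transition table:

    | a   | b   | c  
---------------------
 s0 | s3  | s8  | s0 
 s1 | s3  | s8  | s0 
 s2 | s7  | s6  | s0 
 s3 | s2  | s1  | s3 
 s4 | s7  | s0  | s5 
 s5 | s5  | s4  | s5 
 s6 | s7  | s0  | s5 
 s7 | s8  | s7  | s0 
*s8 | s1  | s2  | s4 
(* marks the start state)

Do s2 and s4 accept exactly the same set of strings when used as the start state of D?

Initial partition by acceptance: {s3,s4,s5,s6,s8} | {s0,s1,s2,s7}.
Split {s3,s4,s5,s6,s8} by δ(·,a) → {s3,s4,s6,s8} and {s5}.
Refine {s3,s4,s6,s8} on symbol c: members go to different blocks, giving {s3,s8} and {s4,s6}.
On input c, block {s3,s8} splits into {s3} and {s8}.
On input a, block {s0,s1,s2,s7} splits into {s0,s1} and {s2} and {s7}.
The partition is now stable with 7 blocks: {s3} | {s0,s1} | {s5} | {s4,s6} | {s8} | {s2} | {s7}.
s2 and s4 end up in different blocks, so they are distinguishable. For instance, the string 'ε' is accepted from only s4.

No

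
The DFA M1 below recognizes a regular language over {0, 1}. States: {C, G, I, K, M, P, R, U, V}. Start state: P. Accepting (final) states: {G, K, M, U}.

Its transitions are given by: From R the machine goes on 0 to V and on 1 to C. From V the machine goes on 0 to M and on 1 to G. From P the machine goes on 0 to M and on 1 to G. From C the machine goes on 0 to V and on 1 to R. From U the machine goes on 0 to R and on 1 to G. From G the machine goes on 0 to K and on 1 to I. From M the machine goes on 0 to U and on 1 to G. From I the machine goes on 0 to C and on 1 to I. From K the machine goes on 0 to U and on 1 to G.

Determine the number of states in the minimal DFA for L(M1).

All states are reachable from the start state.
P0 = {G,K,M,U} | {C,I,P,R,V}.
Refine {G,K,M,U} on symbol 0: members go to different blocks, giving {G,K,M} and {U}.
On input 0, block {G,K,M} splits into {K,M} and {G}.
On input 0, block {C,I,P,R,V} splits into {C,I,R} and {P,V}.
On input 0, block {C,I,R} splits into {C,R} and {I}.
No further refinement is possible. Final partition (6 blocks): {K,M} | {C,R} | {U} | {G} | {P,V} | {I}.

6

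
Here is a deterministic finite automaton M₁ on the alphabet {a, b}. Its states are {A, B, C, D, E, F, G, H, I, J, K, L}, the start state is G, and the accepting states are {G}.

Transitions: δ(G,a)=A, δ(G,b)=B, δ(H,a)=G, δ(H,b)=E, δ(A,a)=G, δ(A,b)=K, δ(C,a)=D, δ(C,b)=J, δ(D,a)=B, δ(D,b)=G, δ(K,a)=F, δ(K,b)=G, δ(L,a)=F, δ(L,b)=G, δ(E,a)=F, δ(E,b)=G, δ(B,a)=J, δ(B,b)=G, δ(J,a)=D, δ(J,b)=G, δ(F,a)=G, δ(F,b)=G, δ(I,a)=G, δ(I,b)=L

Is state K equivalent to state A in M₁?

States {C,E,H,I,L} cannot be reached from the start state, so discard them.
P0 = {G} | {A,B,D,F,J,K}.
Split {A,B,D,F,J,K} by δ(·,a) → {B,D,J,K} and {A,F}.
Split {B,D,J,K} by δ(·,a) → {B,D,J} and {K}.
On input b, block {A,F} splits into {A} and {F}.
Stable partition: {G} | {B,D,J} | {A} | {K} | {F} — 5 equivalence classes.
K and A end up in different blocks, so they are distinguishable. For instance, the string 'a' is accepted from only A.

No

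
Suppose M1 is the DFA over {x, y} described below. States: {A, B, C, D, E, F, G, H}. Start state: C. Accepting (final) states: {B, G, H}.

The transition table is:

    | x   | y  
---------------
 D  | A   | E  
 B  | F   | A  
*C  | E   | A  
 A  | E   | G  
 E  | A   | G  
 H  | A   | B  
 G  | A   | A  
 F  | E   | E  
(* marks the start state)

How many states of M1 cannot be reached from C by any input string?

Starting at C and following transitions, the reachable set is {A, C, E, G}. That leaves B, D, F, H unreachable — 4 in total.

4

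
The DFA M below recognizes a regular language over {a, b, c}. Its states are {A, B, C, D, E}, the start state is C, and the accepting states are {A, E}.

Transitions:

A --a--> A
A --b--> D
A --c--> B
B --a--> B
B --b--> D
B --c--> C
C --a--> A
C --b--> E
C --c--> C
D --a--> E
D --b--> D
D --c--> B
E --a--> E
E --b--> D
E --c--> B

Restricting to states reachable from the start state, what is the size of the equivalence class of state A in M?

2

All states are reachable from the start state.
Start with accepting vs non-accepting: {A,E} | {B,C,D}.
On input a, block {B,C,D} splits into {C,D} and {B}.
On input b, block {C,D} splits into {C} and {D}.
The partition is now stable with 4 blocks: {A,E} | {C} | {B} | {D}.
The equivalence class containing A is {A,E}, of size 2.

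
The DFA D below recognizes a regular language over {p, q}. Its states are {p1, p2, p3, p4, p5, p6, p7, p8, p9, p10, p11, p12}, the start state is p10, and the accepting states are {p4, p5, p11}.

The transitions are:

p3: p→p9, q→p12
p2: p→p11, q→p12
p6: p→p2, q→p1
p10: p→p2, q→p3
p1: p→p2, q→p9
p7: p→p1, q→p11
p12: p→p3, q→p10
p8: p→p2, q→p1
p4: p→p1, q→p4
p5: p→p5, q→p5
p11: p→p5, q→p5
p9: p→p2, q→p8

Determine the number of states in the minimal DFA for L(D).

6

States {p4,p6,p7} cannot be reached from the start state, so discard them.
P0 = {p5,p11} | {p1,p2,p3,p8,p9,p10,p12}.
On input p, block {p1,p2,p3,p8,p9,p10,p12} splits into {p1,p3,p8,p9,p10,p12} and {p2}.
On input p, block {p1,p3,p8,p9,p10,p12} splits into {p1,p8,p9,p10} and {p3,p12}.
On input q, block {p1,p8,p9,p10} splits into {p1,p8,p9} and {p10}.
On input p, block {p3,p12} splits into {p3} and {p12}.
Stable partition: {p5,p11} | {p1,p8,p9} | {p2} | {p3} | {p10} | {p12} — 6 equivalence classes.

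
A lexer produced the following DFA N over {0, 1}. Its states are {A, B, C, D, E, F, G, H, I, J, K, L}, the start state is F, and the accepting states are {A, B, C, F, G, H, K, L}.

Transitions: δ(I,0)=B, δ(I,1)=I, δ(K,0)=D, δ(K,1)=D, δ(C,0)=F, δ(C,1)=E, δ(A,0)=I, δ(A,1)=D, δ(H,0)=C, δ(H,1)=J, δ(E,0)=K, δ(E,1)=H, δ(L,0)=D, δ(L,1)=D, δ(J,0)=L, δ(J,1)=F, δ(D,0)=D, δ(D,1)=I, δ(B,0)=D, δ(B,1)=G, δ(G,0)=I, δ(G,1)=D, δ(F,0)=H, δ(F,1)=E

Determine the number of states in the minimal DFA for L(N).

States {A} cannot be reached from the start state, so discard them.
P0 = {B,C,F,G,H,K,L} | {D,E,I,J}.
On input 0, block {B,C,F,G,H,K,L} splits into {B,G,K,L} and {C,F,H}.
Split {B,G,K,L} by δ(·,1) → {G,K,L} and {B}.
On input 0, block {D,E,I,J} splits into {E,J} and {D} and {I}.
Split {G,K,L} by δ(·,0) → {K,L} and {G}.
Stable partition: {K,L} | {E,J} | {C,F,H} | {B} | {D} | {I} | {G} — 7 equivalence classes.

7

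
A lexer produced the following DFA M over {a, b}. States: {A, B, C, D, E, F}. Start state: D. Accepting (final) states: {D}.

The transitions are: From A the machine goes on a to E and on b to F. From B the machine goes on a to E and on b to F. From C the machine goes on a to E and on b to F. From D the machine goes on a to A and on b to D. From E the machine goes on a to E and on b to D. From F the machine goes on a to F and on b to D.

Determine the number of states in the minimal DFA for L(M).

States {B,C} cannot be reached from the start state, so discard them.
P0 = {D} | {A,E,F}.
Refine {A,E,F} on symbol b: members go to different blocks, giving {E,F} and {A}.
No further refinement is possible. Final partition (3 blocks): {D} | {E,F} | {A}.

3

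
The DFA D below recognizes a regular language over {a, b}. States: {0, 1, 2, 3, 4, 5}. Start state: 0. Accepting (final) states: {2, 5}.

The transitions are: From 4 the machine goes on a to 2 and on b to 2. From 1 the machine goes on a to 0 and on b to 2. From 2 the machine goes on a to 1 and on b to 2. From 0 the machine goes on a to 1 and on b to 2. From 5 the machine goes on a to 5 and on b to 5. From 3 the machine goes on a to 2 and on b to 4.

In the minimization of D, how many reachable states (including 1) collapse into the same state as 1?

2

First remove the unreachable states {3,4,5}; 3 states remain.
P0 = {2} | {0,1}.
No further refinement is possible. Final partition (2 blocks): {2} | {0,1}.
The equivalence class containing 1 is {0,1}, of size 2.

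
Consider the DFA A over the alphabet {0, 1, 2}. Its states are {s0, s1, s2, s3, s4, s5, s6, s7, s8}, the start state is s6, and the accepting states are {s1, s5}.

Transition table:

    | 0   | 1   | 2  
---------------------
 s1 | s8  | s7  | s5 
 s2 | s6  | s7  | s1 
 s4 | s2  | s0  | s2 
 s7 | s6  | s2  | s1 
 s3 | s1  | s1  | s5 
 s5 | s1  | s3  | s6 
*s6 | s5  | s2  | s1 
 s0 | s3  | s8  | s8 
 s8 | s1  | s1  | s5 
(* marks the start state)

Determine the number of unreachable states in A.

2

No path from s6 leads to s0, s4; the other 7 states are all reachable.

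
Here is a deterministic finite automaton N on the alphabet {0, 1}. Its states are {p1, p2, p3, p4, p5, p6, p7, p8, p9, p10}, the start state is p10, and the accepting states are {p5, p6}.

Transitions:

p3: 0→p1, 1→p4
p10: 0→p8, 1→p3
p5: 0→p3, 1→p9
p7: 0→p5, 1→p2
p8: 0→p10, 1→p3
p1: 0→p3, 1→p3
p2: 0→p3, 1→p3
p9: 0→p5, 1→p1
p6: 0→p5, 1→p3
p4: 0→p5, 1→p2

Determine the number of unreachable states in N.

2

No path from p10 leads to p6, p7; the other 8 states are all reachable.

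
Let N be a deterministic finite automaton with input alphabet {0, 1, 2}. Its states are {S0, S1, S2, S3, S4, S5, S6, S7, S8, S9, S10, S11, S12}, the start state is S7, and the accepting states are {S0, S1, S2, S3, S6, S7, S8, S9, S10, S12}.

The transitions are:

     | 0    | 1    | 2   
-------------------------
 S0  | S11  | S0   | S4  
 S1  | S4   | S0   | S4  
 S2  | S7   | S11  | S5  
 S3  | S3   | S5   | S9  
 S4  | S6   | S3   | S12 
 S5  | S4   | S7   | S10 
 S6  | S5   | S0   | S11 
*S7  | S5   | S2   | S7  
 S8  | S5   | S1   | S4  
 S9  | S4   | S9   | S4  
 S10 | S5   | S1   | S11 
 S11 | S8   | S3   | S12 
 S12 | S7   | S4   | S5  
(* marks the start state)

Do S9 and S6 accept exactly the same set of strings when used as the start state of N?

Every state is reachable, so we keep all 13.
Start with accepting vs non-accepting: {S0,S1,S2,S3,S6,S7,S8,S9,S10,S12} | {S4,S5,S11}.
On input 0, block {S0,S1,S2,S3,S6,S7,S8,S9,S10,S12} splits into {S0,S1,S6,S7,S8,S9,S10} and {S2,S3,S12}.
On input 1, block {S0,S1,S6,S7,S8,S9,S10} splits into {S0,S1,S6,S8,S9,S10} and {S7}.
Refine {S4,S5,S11} on symbol 0: members go to different blocks, giving {S4,S11} and {S5}.
On input 0, block {S0,S1,S6,S8,S9,S10} splits into {S0,S1,S9} and {S6,S8,S10}.
On input 0, block {S2,S3,S12} splits into {S2,S12} and {S3}.
The partition is now stable with 7 blocks: {S0,S1,S9} | {S4,S11} | {S2,S12} | {S7} | {S5} | {S6,S8,S10} | {S3}.
S9 and S6 end up in different blocks, so they are distinguishable. For instance, the string '00' is accepted from only S9.

No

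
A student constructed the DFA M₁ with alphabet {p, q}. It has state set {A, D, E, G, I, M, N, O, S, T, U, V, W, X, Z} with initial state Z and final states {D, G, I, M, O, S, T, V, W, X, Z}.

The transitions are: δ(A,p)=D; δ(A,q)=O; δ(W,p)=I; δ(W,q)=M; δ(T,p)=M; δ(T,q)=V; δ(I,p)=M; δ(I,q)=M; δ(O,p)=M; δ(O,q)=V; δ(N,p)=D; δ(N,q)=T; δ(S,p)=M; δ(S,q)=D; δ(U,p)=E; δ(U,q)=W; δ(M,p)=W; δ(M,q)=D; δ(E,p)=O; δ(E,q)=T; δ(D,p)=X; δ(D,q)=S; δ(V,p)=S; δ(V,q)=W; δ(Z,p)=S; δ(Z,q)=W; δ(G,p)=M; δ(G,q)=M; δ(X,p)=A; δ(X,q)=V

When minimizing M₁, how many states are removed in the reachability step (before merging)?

BFS from Z reaches {A, D, I, M, O, S, V, W, X, Z}; the 5 state(s) E, G, N, T, U are never visited.

5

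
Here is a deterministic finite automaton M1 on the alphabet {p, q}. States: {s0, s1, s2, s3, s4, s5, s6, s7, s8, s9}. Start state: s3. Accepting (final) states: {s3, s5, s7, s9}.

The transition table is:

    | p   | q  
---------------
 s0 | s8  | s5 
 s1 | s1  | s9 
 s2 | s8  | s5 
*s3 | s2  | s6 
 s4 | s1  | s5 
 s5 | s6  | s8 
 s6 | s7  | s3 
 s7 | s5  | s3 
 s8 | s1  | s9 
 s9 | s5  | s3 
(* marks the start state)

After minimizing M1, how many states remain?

6

First remove the unreachable states {s0,s4}; 8 states remain.
P0 = {s3,s5,s7,s9} | {s1,s2,s6,s8}.
On input p, block {s3,s5,s7,s9} splits into {s3,s5} and {s7,s9}.
Refine {s1,s2,s6,s8} on symbol p: members go to different blocks, giving {s1,s2,s8} and {s6}.
Refine {s3,s5} on symbol p: members go to different blocks, giving {s3} and {s5}.
Split {s1,s2,s8} by δ(·,q) → {s1,s8} and {s2}.
Stable partition: {s3} | {s1,s8} | {s7,s9} | {s6} | {s5} | {s2} — 6 equivalence classes.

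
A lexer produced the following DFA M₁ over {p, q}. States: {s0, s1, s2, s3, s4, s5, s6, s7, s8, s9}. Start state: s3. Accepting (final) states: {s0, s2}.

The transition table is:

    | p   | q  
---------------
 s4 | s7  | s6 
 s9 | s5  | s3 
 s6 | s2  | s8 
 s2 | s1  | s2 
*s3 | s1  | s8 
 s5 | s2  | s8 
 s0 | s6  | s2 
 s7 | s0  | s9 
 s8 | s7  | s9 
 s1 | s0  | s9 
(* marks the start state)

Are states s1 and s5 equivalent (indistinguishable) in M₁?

States {s4} cannot be reached from the start state, so discard them.
Start with accepting vs non-accepting: {s0,s2} | {s1,s3,s5,s6,s7,s8,s9}.
Refine {s1,s3,s5,s6,s7,s8,s9} on symbol p: members go to different blocks, giving {s1,s5,s6,s7} and {s3,s8,s9}.
Stable partition: {s0,s2} | {s1,s5,s6,s7} | {s3,s8,s9} — 3 equivalence classes.
s1 and s5 lie in the same block of the stable partition, so they are equivalent — no string distinguishes them.

Yes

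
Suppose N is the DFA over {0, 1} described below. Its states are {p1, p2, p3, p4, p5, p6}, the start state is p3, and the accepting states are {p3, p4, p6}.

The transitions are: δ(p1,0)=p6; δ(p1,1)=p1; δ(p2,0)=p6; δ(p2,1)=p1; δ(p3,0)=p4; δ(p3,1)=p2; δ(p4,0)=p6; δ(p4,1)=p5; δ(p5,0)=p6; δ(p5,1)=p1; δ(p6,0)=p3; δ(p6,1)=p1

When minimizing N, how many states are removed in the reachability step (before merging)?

0

A breadth-first search from the start state visits every state.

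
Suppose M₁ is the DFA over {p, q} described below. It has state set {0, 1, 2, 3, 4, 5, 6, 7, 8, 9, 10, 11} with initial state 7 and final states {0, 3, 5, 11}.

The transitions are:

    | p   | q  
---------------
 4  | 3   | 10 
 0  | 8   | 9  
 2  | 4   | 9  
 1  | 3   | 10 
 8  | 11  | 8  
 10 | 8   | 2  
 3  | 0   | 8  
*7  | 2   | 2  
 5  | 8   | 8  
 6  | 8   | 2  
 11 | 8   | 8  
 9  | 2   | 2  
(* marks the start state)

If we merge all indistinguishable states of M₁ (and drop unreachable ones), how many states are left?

8

Reachable states from the start: {0,2,3,4,7,8,9,10,11}. Unreachable: {1,5,6} — drop them.
Start with accepting vs non-accepting: {0,3,11} | {2,4,7,8,9,10}.
Refine {0,3,11} on symbol p: members go to different blocks, giving {0,11} and {3}.
Refine {2,4,7,8,9,10} on symbol p: members go to different blocks, giving {2,7,9,10} and {4} and {8}.
Split {0,11} by δ(·,q) → {0} and {11}.
Split {2,7,9,10} by δ(·,p) → {7,9} and {2} and {10}.
No further refinement is possible. Final partition (8 blocks): {0} | {7,9} | {3} | {4} | {8} | {11} | {2} | {10}.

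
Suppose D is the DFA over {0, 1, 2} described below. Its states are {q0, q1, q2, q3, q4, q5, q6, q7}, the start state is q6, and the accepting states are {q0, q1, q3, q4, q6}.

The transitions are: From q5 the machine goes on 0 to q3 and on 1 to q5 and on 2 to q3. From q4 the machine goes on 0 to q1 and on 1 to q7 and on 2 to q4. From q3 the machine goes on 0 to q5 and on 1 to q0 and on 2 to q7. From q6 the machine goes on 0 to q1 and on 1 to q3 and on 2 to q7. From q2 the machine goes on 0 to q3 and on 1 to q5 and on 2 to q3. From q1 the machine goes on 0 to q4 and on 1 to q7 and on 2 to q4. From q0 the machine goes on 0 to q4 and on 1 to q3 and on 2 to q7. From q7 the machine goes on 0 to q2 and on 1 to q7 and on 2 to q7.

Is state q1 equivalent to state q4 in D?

Yes

Initial partition by acceptance: {q0,q1,q3,q4,q6} | {q2,q5,q7}.
Refine {q0,q1,q3,q4,q6} on symbol 0: members go to different blocks, giving {q0,q1,q4,q6} and {q3}.
On input 1, block {q0,q1,q4,q6} splits into {q0,q6} and {q1,q4}.
On input 0, block {q2,q5,q7} splits into {q2,q5} and {q7}.
Stable partition: {q0,q6} | {q2,q5} | {q3} | {q1,q4} | {q7} — 5 equivalence classes.
q1 and q4 lie in the same block of the stable partition, so they are equivalent — no string distinguishes them.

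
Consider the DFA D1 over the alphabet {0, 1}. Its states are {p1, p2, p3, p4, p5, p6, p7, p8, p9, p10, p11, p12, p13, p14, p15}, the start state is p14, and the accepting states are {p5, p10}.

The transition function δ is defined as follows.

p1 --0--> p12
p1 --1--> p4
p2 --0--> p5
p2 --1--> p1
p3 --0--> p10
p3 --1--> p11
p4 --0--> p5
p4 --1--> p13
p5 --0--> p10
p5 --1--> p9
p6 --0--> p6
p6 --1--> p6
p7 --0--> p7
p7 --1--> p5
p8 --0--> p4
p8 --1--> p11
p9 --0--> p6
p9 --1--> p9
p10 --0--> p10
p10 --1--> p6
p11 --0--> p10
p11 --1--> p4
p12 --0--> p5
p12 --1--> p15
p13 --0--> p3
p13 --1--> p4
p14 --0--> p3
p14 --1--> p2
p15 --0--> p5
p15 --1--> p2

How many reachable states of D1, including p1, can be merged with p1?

States {p7,p8} cannot be reached from the start state, so discard them.
P0 = {p5,p10} | {p1,p2,p3,p4,p6,p9,p11,p12,p13,p14,p15}.
On input 0, block {p1,p2,p3,p4,p6,p9,p11,p12,p13,p14,p15} splits into {p2,p3,p4,p11,p12,p15} and {p1,p6,p9,p13,p14}.
On input 1, block {p2,p3,p4,p11,p12,p15} splits into {p3,p11,p12,p15} and {p2,p4}.
Refine {p3,p11,p12,p15} on symbol 1: members go to different blocks, giving {p3,p12} and {p11,p15}.
On input 0, block {p1,p6,p9,p13,p14} splits into {p1,p13,p14} and {p6,p9}.
No further refinement is possible. Final partition (6 blocks): {p5,p10} | {p3,p12} | {p1,p13,p14} | {p2,p4} | {p11,p15} | {p6,p9}.
State p1 belongs to the block {p1,p13,p14}, which has 3 states.

3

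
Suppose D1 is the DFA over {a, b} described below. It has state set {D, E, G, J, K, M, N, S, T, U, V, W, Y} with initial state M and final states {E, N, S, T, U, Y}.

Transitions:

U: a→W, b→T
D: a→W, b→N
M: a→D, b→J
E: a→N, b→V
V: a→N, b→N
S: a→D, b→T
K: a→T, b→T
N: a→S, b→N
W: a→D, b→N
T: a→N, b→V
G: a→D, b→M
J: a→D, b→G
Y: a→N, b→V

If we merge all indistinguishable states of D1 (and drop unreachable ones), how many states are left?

States {E,K,U,Y} cannot be reached from the start state, so discard them.
Start with accepting vs non-accepting: {N,S,T} | {D,G,J,M,V,W}.
Refine {N,S,T} on symbol a: members go to different blocks, giving {N,T} and {S}.
On input a, block {N,T} splits into {T} and {N}.
On input a, block {D,G,J,M,V,W} splits into {D,G,J,M,W} and {V}.
Split {D,G,J,M,W} by δ(·,b) → {G,J,M} and {D,W}.
The partition is now stable with 6 blocks: {T} | {G,J,M} | {S} | {N} | {V} | {D,W}.

6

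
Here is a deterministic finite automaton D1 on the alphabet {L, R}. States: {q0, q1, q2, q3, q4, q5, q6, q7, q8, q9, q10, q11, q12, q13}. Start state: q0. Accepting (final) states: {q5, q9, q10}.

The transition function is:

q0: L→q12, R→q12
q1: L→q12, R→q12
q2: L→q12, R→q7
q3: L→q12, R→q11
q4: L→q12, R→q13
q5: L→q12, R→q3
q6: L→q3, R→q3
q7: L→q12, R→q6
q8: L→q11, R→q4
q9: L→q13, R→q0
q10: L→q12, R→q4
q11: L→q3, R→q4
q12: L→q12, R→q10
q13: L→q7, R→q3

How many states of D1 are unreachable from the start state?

BFS from q0 reaches {q0, q3, q4, q6, q7, q10, q11, q12, q13}; the 5 state(s) q1, q2, q5, q8, q9 are never visited.

5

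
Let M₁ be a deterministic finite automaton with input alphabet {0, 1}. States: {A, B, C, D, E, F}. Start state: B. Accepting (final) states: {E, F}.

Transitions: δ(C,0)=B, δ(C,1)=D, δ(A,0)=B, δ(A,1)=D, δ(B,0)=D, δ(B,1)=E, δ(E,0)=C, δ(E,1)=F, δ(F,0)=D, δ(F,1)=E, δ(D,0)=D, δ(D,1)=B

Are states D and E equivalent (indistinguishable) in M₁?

States {A} cannot be reached from the start state, so discard them.
P0 = {E,F} | {B,C,D}.
Split {B,C,D} by δ(·,1) → {C,D} and {B}.
Split {C,D} by δ(·,0) → {C} and {D}.
On input 0, block {E,F} splits into {E} and {F}.
Stable partition: {E} | {C} | {B} | {D} | {F} — 5 equivalence classes.
D and E end up in different blocks, so they are distinguishable. For instance, the string 'ε' is accepted from only E.

No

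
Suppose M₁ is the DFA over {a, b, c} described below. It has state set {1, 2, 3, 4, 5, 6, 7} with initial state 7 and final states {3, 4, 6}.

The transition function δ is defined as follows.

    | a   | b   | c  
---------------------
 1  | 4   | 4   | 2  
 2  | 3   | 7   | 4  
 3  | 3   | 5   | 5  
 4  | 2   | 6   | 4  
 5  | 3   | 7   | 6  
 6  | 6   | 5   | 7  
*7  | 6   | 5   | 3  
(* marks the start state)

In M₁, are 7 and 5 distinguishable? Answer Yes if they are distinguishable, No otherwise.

No

Reachable states from the start: {3,5,6,7}. Unreachable: {1,2,4} — drop them.
Start with accepting vs non-accepting: {3,6} | {5,7}.
No further refinement is possible. Final partition (2 blocks): {3,6} | {5,7}.
7 and 5 lie in the same block of the stable partition, so they are equivalent — no string distinguishes them.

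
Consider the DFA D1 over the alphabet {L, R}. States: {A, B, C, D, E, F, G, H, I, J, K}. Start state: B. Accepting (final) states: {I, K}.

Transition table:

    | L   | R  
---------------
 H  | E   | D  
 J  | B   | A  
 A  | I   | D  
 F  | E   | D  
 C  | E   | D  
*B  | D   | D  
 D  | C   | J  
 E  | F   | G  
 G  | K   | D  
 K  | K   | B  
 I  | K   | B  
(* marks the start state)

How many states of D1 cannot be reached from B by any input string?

1

No path from B leads to H; the other 10 states are all reachable.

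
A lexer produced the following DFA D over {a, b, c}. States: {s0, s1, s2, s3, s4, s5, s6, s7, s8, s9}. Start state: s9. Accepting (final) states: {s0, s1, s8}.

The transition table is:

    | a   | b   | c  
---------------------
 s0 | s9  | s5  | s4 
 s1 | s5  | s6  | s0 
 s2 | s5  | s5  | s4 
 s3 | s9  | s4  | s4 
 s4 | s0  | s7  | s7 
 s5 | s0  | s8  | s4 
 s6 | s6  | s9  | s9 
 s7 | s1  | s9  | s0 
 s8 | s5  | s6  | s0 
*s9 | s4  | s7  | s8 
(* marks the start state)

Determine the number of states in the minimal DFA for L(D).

States {s2,s3} cannot be reached from the start state, so discard them.
P0 = {s0,s1,s8} | {s4,s5,s6,s7,s9}.
On input c, block {s0,s1,s8} splits into {s1,s8} and {s0}.
Refine {s4,s5,s6,s7,s9} on symbol a: members go to different blocks, giving {s4,s5} and {s6,s9} and {s7}.
Split {s4,s5} by δ(·,b) → {s4} and {s5}.
Split {s6,s9} by δ(·,a) → {s6} and {s9}.
No further refinement is possible. Final partition (7 blocks): {s1,s8} | {s4} | {s0} | {s6} | {s7} | {s5} | {s9}.

7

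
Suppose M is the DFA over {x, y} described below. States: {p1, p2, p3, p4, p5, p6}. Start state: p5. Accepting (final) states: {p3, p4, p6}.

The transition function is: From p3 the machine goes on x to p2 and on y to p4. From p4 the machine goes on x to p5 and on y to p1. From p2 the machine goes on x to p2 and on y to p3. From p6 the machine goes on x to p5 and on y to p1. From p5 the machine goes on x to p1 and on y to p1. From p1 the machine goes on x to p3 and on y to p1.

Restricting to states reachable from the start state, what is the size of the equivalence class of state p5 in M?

1

Reachable states from the start: {p1,p2,p3,p4,p5}. Unreachable: {p6} — drop them.
Start with accepting vs non-accepting: {p3,p4} | {p1,p2,p5}.
Split {p3,p4} by δ(·,y) → {p3} and {p4}.
On input x, block {p1,p2,p5} splits into {p2,p5} and {p1}.
Split {p2,p5} by δ(·,x) → {p2} and {p5}.
The partition is now stable with 5 blocks: {p3} | {p2} | {p4} | {p1} | {p5}.
State p5 belongs to the block {p5}, which has 1 states.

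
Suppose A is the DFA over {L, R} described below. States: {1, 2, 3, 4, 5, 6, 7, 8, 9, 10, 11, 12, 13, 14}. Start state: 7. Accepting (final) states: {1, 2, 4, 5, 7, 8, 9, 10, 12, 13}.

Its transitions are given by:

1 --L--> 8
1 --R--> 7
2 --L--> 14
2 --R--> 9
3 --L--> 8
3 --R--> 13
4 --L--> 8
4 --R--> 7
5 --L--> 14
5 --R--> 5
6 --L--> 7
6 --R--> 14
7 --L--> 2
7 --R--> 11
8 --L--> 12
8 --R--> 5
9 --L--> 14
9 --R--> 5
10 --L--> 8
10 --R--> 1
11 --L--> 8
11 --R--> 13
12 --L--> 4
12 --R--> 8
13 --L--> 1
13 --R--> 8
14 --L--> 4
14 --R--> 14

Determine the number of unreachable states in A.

3

Starting at 7 and following transitions, the reachable set is {1, 2, 4, 5, 7, 8, 9, 11, 12, 13, 14}. That leaves 3, 6, 10 unreachable — 3 in total.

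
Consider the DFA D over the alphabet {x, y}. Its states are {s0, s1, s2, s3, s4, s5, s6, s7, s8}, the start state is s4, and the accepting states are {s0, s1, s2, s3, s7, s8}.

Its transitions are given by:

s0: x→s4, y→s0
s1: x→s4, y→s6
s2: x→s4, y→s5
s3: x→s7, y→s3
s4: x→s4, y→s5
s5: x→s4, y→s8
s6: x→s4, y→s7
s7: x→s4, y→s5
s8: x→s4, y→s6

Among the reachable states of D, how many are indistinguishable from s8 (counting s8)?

States {s0,s1,s2,s3} cannot be reached from the start state, so discard them.
Initial partition by acceptance: {s7,s8} | {s4,s5,s6}.
Refine {s4,s5,s6} on symbol y: members go to different blocks, giving {s5,s6} and {s4}.
The partition is now stable with 3 blocks: {s7,s8} | {s5,s6} | {s4}.
The equivalence class containing s8 is {s7,s8}, of size 2.

2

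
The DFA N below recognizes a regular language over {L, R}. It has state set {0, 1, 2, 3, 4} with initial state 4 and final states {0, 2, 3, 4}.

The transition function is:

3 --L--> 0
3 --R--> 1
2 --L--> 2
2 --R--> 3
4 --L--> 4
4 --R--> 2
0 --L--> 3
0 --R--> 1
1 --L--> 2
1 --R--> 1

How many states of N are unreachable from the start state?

0

A breadth-first search from the start state visits every state.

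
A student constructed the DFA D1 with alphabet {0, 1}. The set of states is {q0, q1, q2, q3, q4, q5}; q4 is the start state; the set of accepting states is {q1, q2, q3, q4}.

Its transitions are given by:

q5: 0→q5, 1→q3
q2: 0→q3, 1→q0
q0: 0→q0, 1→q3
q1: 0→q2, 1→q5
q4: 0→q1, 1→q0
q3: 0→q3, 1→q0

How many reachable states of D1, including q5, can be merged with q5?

2

All states are reachable from the start state.
Start with accepting vs non-accepting: {q1,q2,q3,q4} | {q0,q5}.
The partition is now stable with 2 blocks: {q1,q2,q3,q4} | {q0,q5}.
State q5 belongs to the block {q0,q5}, which has 2 states.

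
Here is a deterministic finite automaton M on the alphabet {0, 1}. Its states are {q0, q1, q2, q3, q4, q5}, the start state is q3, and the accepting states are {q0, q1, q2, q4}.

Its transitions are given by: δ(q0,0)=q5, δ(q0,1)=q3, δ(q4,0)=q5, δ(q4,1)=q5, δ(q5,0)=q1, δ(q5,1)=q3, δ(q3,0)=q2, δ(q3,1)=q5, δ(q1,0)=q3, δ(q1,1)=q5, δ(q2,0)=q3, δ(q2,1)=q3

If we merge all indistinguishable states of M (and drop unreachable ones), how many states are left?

Reachable states from the start: {q1,q2,q3,q5}. Unreachable: {q0,q4} — drop them.
Start with accepting vs non-accepting: {q1,q2} | {q3,q5}.
No further refinement is possible. Final partition (2 blocks): {q1,q2} | {q3,q5}.

2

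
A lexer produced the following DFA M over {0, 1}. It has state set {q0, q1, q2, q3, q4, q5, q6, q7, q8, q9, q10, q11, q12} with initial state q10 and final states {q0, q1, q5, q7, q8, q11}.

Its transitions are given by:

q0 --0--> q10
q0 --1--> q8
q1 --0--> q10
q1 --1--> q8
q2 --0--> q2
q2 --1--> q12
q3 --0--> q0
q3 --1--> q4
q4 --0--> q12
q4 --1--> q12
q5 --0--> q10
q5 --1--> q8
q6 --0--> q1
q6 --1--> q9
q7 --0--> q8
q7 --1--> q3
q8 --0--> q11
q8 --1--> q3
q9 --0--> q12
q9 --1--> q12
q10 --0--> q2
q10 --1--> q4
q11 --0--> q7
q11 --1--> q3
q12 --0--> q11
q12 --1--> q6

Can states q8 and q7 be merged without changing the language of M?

States {q5} cannot be reached from the start state, so discard them.
Initial partition by acceptance: {q0,q1,q7,q8,q11} | {q2,q3,q4,q6,q9,q10,q12}.
Refine {q0,q1,q7,q8,q11} on symbol 0: members go to different blocks, giving {q7,q8,q11} and {q0,q1}.
Refine {q2,q3,q4,q6,q9,q10,q12} on symbol 0: members go to different blocks, giving {q2,q4,q9,q10} and {q3,q6} and {q12}.
Refine {q2,q4,q9,q10} on symbol 0: members go to different blocks, giving {q2,q10} and {q4,q9}.
On input 1, block {q2,q10} splits into {q2} and {q10}.
Stable partition: {q7,q8,q11} | {q2} | {q0,q1} | {q3,q6} | {q12} | {q4,q9} | {q10} — 7 equivalence classes.
q8 and q7 lie in the same block of the stable partition, so they are equivalent — no string distinguishes them.

Yes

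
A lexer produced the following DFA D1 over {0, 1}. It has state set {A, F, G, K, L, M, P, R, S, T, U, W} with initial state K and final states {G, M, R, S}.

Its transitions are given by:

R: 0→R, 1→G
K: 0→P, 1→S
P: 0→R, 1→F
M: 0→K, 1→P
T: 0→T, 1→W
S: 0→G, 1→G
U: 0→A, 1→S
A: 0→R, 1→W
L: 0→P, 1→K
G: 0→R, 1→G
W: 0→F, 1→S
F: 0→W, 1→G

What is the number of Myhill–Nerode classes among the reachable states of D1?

First remove the unreachable states {A,L,M,T,U}; 7 states remain.
P0 = {G,R,S} | {F,K,P,W}.
On input 0, block {F,K,P,W} splits into {F,K,W} and {P}.
Refine {F,K,W} on symbol 0: members go to different blocks, giving {F,W} and {K}.
Stable partition: {G,R,S} | {F,W} | {P} | {K} — 4 equivalence classes.

4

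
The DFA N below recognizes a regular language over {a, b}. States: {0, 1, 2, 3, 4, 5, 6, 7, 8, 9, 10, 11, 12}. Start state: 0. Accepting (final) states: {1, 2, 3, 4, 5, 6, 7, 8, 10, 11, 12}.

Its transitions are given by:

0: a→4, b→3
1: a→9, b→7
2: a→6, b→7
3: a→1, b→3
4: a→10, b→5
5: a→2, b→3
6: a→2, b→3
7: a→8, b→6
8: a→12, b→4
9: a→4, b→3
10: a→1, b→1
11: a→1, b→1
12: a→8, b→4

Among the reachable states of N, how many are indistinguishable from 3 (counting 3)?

Reachable states from the start: {0,1,2,3,4,5,6,7,8,9,10,12}. Unreachable: {11} — drop them.
P0 = {1,2,3,4,5,6,7,8,10,12} | {0,9}.
Refine {1,2,3,4,5,6,7,8,10,12} on symbol a: members go to different blocks, giving {2,3,4,5,6,7,8,10,12} and {1}.
Split {2,3,4,5,6,7,8,10,12} by δ(·,a) → {2,4,5,6,7,8,12} and {3,10}.
Refine {2,4,5,6,7,8,12} on symbol a: members go to different blocks, giving {2,5,6,7,8,12} and {4}.
Refine {2,5,6,7,8,12} on symbol b: members go to different blocks, giving {2,7} and {5,6} and {8,12}.
On input a, block {2,7} splits into {2} and {7}.
Refine {3,10} on symbol b: members go to different blocks, giving {3} and {10}.
Stable partition: {2} | {0,9} | {1} | {3} | {4} | {5,6} | {8,12} | {7} | {10} — 9 equivalence classes.
State 3 belongs to the block {3}, which has 1 states.

1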